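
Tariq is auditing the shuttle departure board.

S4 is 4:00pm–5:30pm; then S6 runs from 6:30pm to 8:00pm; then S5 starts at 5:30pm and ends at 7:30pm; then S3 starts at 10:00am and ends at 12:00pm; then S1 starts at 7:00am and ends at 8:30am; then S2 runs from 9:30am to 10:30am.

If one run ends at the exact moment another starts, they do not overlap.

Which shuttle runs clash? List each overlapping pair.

S2 & S3, S5 & S6

Check each pair: they overlap iff neither finishes before the other starts.
Sorted by start: S1, S2, S3, S4, S5, S6.
S2 starts after S1 ends, so nothing later overlaps S1 either.
S3 starts before S2 ends → S2 and S3 overlap.
S4 starts after S2 ends, so nothing later overlaps S2 either.
S4 starts after S3 ends, so nothing later overlaps S3 either.
S5 starts exactly when S4 ends (back-to-back, no overlap), so nothing later overlaps S4 either.
S6 starts before S5 ends → S5 and S6 overlap.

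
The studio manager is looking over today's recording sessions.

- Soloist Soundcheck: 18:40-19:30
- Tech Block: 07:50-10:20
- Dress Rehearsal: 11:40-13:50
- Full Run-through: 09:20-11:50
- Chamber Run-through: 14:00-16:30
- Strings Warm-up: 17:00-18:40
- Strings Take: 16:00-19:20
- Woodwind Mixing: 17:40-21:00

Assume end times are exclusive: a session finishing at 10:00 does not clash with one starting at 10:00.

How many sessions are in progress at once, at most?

3

Sweep the timeline, counting +1 at each start and −1 at each end (ends before starts at a tie):
07:50 start Tech Block → 1
09:20 start Full Run-through → 2
10:20 end Tech Block → 1
11:40 start Dress Rehearsal → 2
11:50 end Full Run-through → 1
13:50 end Dress Rehearsal → 0
14:00 start Chamber Run-through → 1
16:00 start Strings Take → 2
16:30 end Chamber Run-through → 1
17:00 start Strings Warm-up → 2
17:40 start Woodwind Mixing → 3
18:40 end Strings Warm-up → 2
18:40 start Soloist Soundcheck → 3
19:20 end Strings Take → 2
19:30 end Soloist Soundcheck → 1
21:00 end Woodwind Mixing → 0
Peak is 3, at 17:40 (Strings Take, Strings Warm-up, Woodwind Mixing).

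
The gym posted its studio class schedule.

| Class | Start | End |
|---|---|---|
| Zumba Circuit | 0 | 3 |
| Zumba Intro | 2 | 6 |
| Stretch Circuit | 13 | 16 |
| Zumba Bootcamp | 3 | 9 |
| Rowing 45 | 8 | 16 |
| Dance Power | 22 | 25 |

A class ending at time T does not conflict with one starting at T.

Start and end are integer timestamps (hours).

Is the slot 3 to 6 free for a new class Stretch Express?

No — it overlaps Zumba Bootcamp, Zumba Intro

Zumba Circuit: ends 3 at or before Stretch Express starts 3 → clear.
Zumba Intro: starts 2 before Stretch Express ends 6, and ends 6 after Stretch Express starts 3 → overlap.
Zumba Bootcamp: starts 3 before Stretch Express ends 6, and ends 9 after Stretch Express starts 3 → overlap.
Rowing 45: starts 8 at or after Stretch Express ends 6 → clear.
Stretch Circuit: starts 13 at or after Stretch Express ends 6 → clear.
Dance Power: starts 22 at or after Stretch Express ends 6 → clear.
Stretch Express overlaps Zumba Intro, Zumba Bootcamp.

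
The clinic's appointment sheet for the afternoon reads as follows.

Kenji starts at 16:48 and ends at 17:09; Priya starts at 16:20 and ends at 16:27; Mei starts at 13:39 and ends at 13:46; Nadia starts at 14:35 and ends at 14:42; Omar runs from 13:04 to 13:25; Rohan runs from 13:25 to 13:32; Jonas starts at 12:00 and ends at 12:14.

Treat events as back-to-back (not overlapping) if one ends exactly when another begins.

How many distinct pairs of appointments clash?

0

Sorted by start: Jonas, Omar, Rohan, Mei, Nadia, Priya, Kenji.
Omar starts after Jonas ends, so Jonas has no further overlaps.
Rohan starts exactly when Omar ends (back-to-back, no overlap), so Omar has no further overlaps.
Mei starts after Rohan ends, so Rohan has no further overlaps.
Nadia starts after Mei ends, so Mei has no further overlaps.
Priya starts after Nadia ends, so Nadia has no further overlaps.
Kenji starts after Priya ends.
No pair overlaps.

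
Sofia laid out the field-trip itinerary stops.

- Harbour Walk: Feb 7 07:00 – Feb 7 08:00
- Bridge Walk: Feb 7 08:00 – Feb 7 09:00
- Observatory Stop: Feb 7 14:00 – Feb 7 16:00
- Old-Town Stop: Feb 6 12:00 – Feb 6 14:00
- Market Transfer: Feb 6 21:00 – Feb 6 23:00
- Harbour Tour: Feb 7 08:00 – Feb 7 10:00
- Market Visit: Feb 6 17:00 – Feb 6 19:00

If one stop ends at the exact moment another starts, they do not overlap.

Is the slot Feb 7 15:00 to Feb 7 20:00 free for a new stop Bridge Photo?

Old-Town Stop: ends Feb 6 14:00 at or before Bridge Photo starts Feb 7 15:00 → clear.
Market Visit: ends Feb 6 19:00 at or before Bridge Photo starts Feb 7 15:00 → clear.
Market Transfer: ends Feb 6 23:00 at or before Bridge Photo starts Feb 7 15:00 → clear.
Harbour Walk: ends Feb 7 08:00 at or before Bridge Photo starts Feb 7 15:00 → clear.
Bridge Walk: ends Feb 7 09:00 at or before Bridge Photo starts Feb 7 15:00 → clear.
Harbour Tour: ends Feb 7 10:00 at or before Bridge Photo starts Feb 7 15:00 → clear.
Observatory Stop: starts Feb 7 14:00 before Bridge Photo ends Feb 7 20:00, and ends Feb 7 16:00 after Bridge Photo starts Feb 7 15:00 → overlap.
Bridge Photo overlaps Observatory Stop.

No — it overlaps Observatory Stop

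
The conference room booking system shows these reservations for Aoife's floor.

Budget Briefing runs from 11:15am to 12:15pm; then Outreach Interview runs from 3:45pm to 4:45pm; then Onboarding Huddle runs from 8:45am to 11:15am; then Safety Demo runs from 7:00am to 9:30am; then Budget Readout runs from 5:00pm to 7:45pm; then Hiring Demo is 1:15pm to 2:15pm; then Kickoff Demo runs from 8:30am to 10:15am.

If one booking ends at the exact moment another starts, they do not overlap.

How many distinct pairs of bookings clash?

Check each pair: they overlap iff neither finishes before the other starts.
Sorted by start: Safety Demo, Kickoff Demo, Onboarding Huddle, Budget Briefing, Hiring Demo, Outreach Interview, Budget Readout.
Kickoff Demo starts before Safety Demo ends → Safety Demo and Kickoff Demo overlap.
Onboarding Huddle starts before Safety Demo ends → Safety Demo and Onboarding Huddle overlap.
Budget Briefing starts after Safety Demo ends, so nothing later overlaps Safety Demo either.
Onboarding Huddle starts before Kickoff Demo ends → Kickoff Demo and Onboarding Huddle overlap.
Budget Briefing starts after Kickoff Demo ends, so nothing later overlaps Kickoff Demo either.
Budget Briefing starts exactly when Onboarding Huddle ends (back-to-back, no overlap), so nothing later overlaps Onboarding Huddle either.
Hiring Demo starts after Budget Briefing ends, so nothing later overlaps Budget Briefing either.
Outreach Interview starts after Hiring Demo ends, so nothing later overlaps Hiring Demo either.
Budget Readout starts after Outreach Interview ends.
Overlapping pairs: Kickoff Demo & Onboarding Huddle, Kickoff Demo & Safety Demo, Onboarding Huddle & Safety Demo — 3 in total.

3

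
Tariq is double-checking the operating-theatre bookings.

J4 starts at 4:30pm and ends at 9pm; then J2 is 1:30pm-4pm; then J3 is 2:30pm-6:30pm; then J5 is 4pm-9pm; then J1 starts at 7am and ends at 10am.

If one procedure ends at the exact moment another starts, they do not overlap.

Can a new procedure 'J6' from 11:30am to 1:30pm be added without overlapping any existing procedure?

Yes — the slot is free

J1: ends 10am at or before J6 starts 11:30am → clear.
J2: starts 1:30pm at or after J6 ends 1:30pm → clear.
J3: starts 2:30pm at or after J6 ends 1:30pm → clear.
J5: starts 4pm at or after J6 ends 1:30pm → clear.
J4: starts 4:30pm at or after J6 ends 1:30pm → clear.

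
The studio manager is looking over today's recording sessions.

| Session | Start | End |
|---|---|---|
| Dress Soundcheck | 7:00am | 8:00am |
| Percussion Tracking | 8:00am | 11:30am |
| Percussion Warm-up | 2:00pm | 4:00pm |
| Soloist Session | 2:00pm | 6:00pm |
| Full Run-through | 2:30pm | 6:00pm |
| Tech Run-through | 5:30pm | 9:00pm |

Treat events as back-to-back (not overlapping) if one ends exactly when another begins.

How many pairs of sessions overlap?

5

Check each pair: they overlap iff neither finishes before the other starts.
Sorted by start: Dress Soundcheck, Percussion Tracking, Percussion Warm-up, Soloist Session, Full Run-through, Tech Run-through.
Percussion Tracking starts exactly when Dress Soundcheck ends (back-to-back, no overlap), so Dress Soundcheck has no further overlaps.
Percussion Warm-up starts after Percussion Tracking ends, so Percussion Tracking has no further overlaps.
Soloist Session starts before Percussion Warm-up ends → Percussion Warm-up and Soloist Session overlap.
Full Run-through starts before Percussion Warm-up ends → Percussion Warm-up and Full Run-through overlap.
Tech Run-through starts after Percussion Warm-up ends.
Full Run-through starts before Soloist Session ends → Soloist Session and Full Run-through overlap.
Tech Run-through starts before Soloist Session ends → Soloist Session and Tech Run-through overlap.
Tech Run-through starts before Full Run-through ends → Full Run-through and Tech Run-through overlap.
Overlapping pairs: Full Run-through & Percussion Warm-up, Full Run-through & Soloist Session, Full Run-through & Tech Run-through, Percussion Warm-up & Soloist Session, Soloist Session & Tech Run-through — 5 in total.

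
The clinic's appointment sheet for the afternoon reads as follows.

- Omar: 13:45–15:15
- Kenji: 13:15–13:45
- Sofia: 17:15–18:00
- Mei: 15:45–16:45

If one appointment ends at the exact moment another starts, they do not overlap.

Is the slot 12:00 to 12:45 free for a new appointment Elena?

Kenji: starts 13:15 at or after Elena ends 12:45 → clear.
Omar: starts 13:45 at or after Elena ends 12:45 → clear.
Mei: starts 15:45 at or after Elena ends 12:45 → clear.
Sofia: starts 17:15 at or after Elena ends 12:45 → clear.

Yes — the slot is free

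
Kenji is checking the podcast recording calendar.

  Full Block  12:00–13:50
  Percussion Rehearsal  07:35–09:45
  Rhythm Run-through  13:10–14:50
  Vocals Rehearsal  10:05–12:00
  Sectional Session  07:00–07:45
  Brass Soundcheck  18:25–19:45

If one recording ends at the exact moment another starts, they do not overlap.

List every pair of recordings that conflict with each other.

Check each pair: they overlap iff neither finishes before the other starts.
Sorted by start: Sectional Session, Percussion Rehearsal, Vocals Rehearsal, Full Block, Rhythm Run-through, Brass Soundcheck.
Percussion Rehearsal starts before Sectional Session ends → Sectional Session and Percussion Rehearsal overlap.
Vocals Rehearsal starts after Sectional Session ends — done with Sectional Session.
Vocals Rehearsal starts after Percussion Rehearsal ends — done with Percussion Rehearsal.
Full Block starts exactly when Vocals Rehearsal ends (back-to-back, no overlap) — done with Vocals Rehearsal.
Rhythm Run-through starts before Full Block ends → Full Block and Rhythm Run-through overlap.
Brass Soundcheck starts after Full Block ends.
Brass Soundcheck starts after Rhythm Run-through ends.

Full Block & Rhythm Run-through, Percussion Rehearsal & Sectional Session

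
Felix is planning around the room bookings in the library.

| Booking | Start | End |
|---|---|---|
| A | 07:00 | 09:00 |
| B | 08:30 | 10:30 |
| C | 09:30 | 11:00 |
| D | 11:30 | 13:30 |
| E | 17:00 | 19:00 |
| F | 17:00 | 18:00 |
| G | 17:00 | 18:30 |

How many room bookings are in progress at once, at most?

Sweep the timeline, counting +1 at each start and −1 at each end (ends before starts at a tie):
07:00 start A → 1
08:30 start B → 2
09:00 end A → 1
09:30 start C → 2
10:30 end B → 1
11:00 end C → 0
11:30 start D → 1
13:30 end D → 0
17:00 start E → 1
17:00 start F → 2
17:00 start G → 3
18:00 end F → 2
18:30 end G → 1
19:00 end E → 0
Peak is 3, at 17:00 (E, F, G).

3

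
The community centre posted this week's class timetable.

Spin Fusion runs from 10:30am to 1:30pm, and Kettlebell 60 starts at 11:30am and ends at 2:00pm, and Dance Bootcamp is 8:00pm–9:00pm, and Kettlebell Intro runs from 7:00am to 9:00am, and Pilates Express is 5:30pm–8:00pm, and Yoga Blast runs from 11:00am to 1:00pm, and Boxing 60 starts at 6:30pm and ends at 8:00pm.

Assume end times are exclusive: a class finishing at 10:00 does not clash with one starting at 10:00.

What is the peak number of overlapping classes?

Walk through starts and ends in time order (an end at T is processed before a start at T):
7:00am start Kettlebell Intro → 1
9:00am end Kettlebell Intro → 0
10:30am start Spin Fusion → 1
11:00am start Yoga Blast → 2
11:30am start Kettlebell 60 → 3
1:00pm end Yoga Blast → 2
1:30pm end Spin Fusion → 1
2:00pm end Kettlebell 60 → 0
5:30pm start Pilates Express → 1
6:30pm start Boxing 60 → 2
8:00pm end Boxing 60 → 1
8:00pm end Pilates Express → 0
8:00pm start Dance Bootcamp → 1
9:00pm end Dance Bootcamp → 0
Peak is 3, at 11:30am (Kettlebell 60, Spin Fusion, Yoga Blast).

3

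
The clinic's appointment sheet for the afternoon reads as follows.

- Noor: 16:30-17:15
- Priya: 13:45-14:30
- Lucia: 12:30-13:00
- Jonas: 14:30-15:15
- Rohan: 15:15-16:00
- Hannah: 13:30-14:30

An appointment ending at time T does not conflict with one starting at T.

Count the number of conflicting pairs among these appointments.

1

Check each pair: they overlap iff neither finishes before the other starts.
Sorted by start: Lucia, Hannah, Priya, Jonas, Rohan, Noor.
Hannah starts after Lucia ends, so Lucia has no further overlaps.
Priya starts before Hannah ends → Hannah and Priya overlap.
Jonas starts exactly when Hannah ends (back-to-back, no overlap), so Hannah has no further overlaps.
Jonas starts exactly when Priya ends (back-to-back, no overlap), so Priya has no further overlaps.
Rohan starts exactly when Jonas ends (back-to-back, no overlap), so Jonas has no further overlaps.
Noor starts after Rohan ends.
Overlapping pairs: Hannah & Priya — 1 in total.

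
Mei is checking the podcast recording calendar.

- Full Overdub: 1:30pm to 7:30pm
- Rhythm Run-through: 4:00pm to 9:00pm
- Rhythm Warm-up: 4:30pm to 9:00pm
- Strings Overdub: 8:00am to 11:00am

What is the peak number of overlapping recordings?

Sweep the timeline, counting +1 at each start and −1 at each end (ends before starts at a tie):
8:00am start Strings Overdub → 1
11:00am end Strings Overdub → 0
1:30pm start Full Overdub → 1
4:00pm start Rhythm Run-through → 2
4:30pm start Rhythm Warm-up → 3
7:30pm end Full Overdub → 2
9:00pm end Rhythm Run-through → 1
9:00pm end Rhythm Warm-up → 0
Peak is 3, at 4:30pm (Full Overdub, Rhythm Run-through, Rhythm Warm-up).

3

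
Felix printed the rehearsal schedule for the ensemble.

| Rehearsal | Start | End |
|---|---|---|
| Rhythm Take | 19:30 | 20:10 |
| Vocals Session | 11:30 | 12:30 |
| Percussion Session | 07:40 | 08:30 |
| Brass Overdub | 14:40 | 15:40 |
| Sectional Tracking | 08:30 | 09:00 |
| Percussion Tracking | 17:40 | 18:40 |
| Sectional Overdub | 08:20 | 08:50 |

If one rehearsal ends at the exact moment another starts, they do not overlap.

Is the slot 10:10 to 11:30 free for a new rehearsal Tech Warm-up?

Yes — the slot is free

Percussion Session: ends 08:30 at or before Tech Warm-up starts 10:10 → clear.
Sectional Overdub: ends 08:50 at or before Tech Warm-up starts 10:10 → clear.
Sectional Tracking: ends 09:00 at or before Tech Warm-up starts 10:10 → clear.
Vocals Session: starts 11:30 at or after Tech Warm-up ends 11:30 → clear.
Brass Overdub: starts 14:40 at or after Tech Warm-up ends 11:30 → clear.
Percussion Tracking: starts 17:40 at or after Tech Warm-up ends 11:30 → clear.
Rhythm Take: starts 19:30 at or after Tech Warm-up ends 11:30 → clear.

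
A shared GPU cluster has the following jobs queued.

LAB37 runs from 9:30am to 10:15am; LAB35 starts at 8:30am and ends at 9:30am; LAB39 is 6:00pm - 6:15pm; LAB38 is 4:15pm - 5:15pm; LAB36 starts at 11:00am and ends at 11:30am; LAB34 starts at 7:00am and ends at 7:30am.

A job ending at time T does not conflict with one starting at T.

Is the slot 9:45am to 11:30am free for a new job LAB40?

No — it overlaps LAB36, LAB37

LAB34: ends 7:30am at or before LAB40 starts 9:45am → clear.
LAB35: ends 9:30am at or before LAB40 starts 9:45am → clear.
LAB37: starts 9:30am before LAB40 ends 11:30am, and ends 10:15am after LAB40 starts 9:45am → overlap.
LAB36: starts 11:00am before LAB40 ends 11:30am, and ends 11:30am after LAB40 starts 9:45am → overlap.
LAB38: starts 4:15pm at or after LAB40 ends 11:30am → clear.
LAB39: starts 6:00pm at or after LAB40 ends 11:30am → clear.
LAB40 overlaps LAB36, LAB37.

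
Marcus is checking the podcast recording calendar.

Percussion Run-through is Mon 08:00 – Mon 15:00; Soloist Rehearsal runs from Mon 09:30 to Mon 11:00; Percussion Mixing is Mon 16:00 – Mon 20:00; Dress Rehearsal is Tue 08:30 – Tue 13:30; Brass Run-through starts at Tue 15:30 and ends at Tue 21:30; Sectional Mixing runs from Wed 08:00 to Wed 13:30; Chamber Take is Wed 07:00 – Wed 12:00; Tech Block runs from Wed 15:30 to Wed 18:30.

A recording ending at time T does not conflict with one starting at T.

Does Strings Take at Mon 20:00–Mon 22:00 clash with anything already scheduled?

No — it doesn't clash with anything

Percussion Run-through: ends Mon 15:00 at or before Strings Take starts Mon 20:00 → clear.
Soloist Rehearsal: ends Mon 11:00 at or before Strings Take starts Mon 20:00 → clear.
Percussion Mixing: ends Mon 20:00 at or before Strings Take starts Mon 20:00 → clear.
Dress Rehearsal: starts Tue 08:30 at or after Strings Take ends Mon 22:00 → clear.
Brass Run-through: starts Tue 15:30 at or after Strings Take ends Mon 22:00 → clear.
Chamber Take: starts Wed 07:00 at or after Strings Take ends Mon 22:00 → clear.
Sectional Mixing: starts Wed 08:00 at or after Strings Take ends Mon 22:00 → clear.
Tech Block: starts Wed 15:30 at or after Strings Take ends Mon 22:00 → clear.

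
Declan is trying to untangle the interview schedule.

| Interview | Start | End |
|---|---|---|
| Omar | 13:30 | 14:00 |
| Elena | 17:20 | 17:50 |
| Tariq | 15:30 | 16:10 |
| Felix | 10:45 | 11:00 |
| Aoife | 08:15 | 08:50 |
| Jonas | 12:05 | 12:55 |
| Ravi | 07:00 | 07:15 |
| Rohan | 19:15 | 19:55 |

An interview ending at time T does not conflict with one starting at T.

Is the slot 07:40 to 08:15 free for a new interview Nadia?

Yes — the slot is free

Ravi: ends 07:15 at or before Nadia starts 07:40 → clear.
Aoife: starts 08:15 at or after Nadia ends 08:15 → clear.
Felix: starts 10:45 at or after Nadia ends 08:15 → clear.
Jonas: starts 12:05 at or after Nadia ends 08:15 → clear.
Omar: starts 13:30 at or after Nadia ends 08:15 → clear.
Tariq: starts 15:30 at or after Nadia ends 08:15 → clear.
Elena: starts 17:20 at or after Nadia ends 08:15 → clear.
Rohan: starts 19:15 at or after Nadia ends 08:15 → clear.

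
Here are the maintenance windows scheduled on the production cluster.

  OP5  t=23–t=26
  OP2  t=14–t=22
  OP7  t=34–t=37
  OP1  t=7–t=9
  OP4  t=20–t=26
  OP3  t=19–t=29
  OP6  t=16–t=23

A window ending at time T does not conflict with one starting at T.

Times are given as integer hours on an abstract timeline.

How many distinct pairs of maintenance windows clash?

Sorted by start: OP1, OP2, OP6, OP3, OP4, OP5, OP7.
OP2 starts after OP1 ends — done with OP1.
OP6 starts before OP2 ends → OP2 and OP6 overlap.
OP3 starts before OP2 ends → OP2 and OP3 overlap.
OP4 starts before OP2 ends → OP2 and OP4 overlap.
OP5 starts after OP2 ends — done with OP2.
OP3 starts before OP6 ends → OP6 and OP3 overlap.
OP4 starts before OP6 ends → OP6 and OP4 overlap.
OP5 starts exactly when OP6 ends (back-to-back, no overlap) — done with OP6.
OP4 starts before OP3 ends → OP3 and OP4 overlap.
OP5 starts before OP3 ends → OP3 and OP5 overlap.
OP7 starts after OP3 ends.
OP5 starts before OP4 ends → OP4 and OP5 overlap.
OP7 starts after OP4 ends.
OP7 starts after OP5 ends.
Overlapping pairs: OP2 & OP3, OP2 & OP4, OP2 & OP6, OP3 & OP4, OP3 & OP5, OP3 & OP6, OP4 & OP5, OP4 & OP6 — 8 in total.

8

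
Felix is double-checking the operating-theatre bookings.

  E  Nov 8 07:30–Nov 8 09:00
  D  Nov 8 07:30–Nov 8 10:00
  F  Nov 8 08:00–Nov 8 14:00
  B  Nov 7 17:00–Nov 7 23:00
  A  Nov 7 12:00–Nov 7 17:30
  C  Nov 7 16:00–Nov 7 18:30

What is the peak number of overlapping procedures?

3

Sweep the timeline, counting +1 at each start and −1 at each end (ends before starts at a tie):
Nov 7 12:00 start A → 1
Nov 7 16:00 start C → 2
Nov 7 17:00 start B → 3
Nov 7 17:30 end A → 2
Nov 7 18:30 end C → 1
Nov 7 23:00 end B → 0
Nov 8 07:30 start D → 1
Nov 8 07:30 start E → 2
Nov 8 08:00 start F → 3
Nov 8 09:00 end E → 2
Nov 8 10:00 end D → 1
Nov 8 14:00 end F → 0
Peak is 3, at Nov 7 17:00 (A, B, C).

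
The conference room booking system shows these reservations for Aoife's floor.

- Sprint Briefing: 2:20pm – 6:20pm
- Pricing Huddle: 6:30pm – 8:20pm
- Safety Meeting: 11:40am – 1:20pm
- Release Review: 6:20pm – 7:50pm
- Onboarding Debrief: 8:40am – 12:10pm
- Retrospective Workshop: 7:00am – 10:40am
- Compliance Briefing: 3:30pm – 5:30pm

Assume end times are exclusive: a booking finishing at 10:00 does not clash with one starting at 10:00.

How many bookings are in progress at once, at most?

Sweep the timeline, counting +1 at each start and −1 at each end (ends before starts at a tie):
7:00am start Retrospective Workshop → 1
8:40am start Onboarding Debrief → 2
10:40am end Retrospective Workshop → 1
11:40am start Safety Meeting → 2
12:10pm end Onboarding Debrief → 1
1:20pm end Safety Meeting → 0
2:20pm start Sprint Briefing → 1
3:30pm start Compliance Briefing → 2
5:30pm end Compliance Briefing → 1
6:20pm end Sprint Briefing → 0
6:20pm start Release Review → 1
6:30pm start Pricing Huddle → 2
7:50pm end Release Review → 1
8:20pm end Pricing Huddle → 0
Peak is 2, at 8:40am (Onboarding Debrief, Retrospective Workshop).

2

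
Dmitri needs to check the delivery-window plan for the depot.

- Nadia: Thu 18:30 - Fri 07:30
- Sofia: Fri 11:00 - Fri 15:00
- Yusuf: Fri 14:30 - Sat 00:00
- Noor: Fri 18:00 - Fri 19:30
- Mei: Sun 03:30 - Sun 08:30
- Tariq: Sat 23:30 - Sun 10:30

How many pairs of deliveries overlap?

Check each pair: they overlap iff neither finishes before the other starts.
Sorted by start: Nadia, Sofia, Yusuf, Noor, Tariq, Mei.
Sofia starts after Nadia ends — done with Nadia.
Yusuf starts before Sofia ends → Sofia and Yusuf overlap.
Noor starts after Sofia ends — done with Sofia.
Noor starts before Yusuf ends → Yusuf and Noor overlap.
Tariq starts after Yusuf ends — done with Yusuf.
Tariq starts after Noor ends — done with Noor.
Mei starts before Tariq ends → Tariq and Mei overlap.
Overlapping pairs: Mei & Tariq, Noor & Yusuf, Sofia & Yusuf — 3 in total.

3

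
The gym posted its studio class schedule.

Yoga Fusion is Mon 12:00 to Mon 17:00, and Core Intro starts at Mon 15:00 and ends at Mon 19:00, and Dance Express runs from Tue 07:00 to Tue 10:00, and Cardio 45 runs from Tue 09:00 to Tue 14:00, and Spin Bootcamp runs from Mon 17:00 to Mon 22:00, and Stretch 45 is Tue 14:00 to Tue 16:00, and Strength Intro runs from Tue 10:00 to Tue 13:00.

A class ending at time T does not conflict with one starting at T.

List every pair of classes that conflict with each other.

Sorted by start: Yoga Fusion, Core Intro, Spin Bootcamp, Dance Express, Cardio 45, Strength Intro, Stretch 45.
Core Intro starts before Yoga Fusion ends → Yoga Fusion and Core Intro overlap.
Spin Bootcamp starts exactly when Yoga Fusion ends (back-to-back, no overlap) — done with Yoga Fusion.
Spin Bootcamp starts before Core Intro ends → Core Intro and Spin Bootcamp overlap.
Dance Express starts after Core Intro ends — done with Core Intro.
Dance Express starts after Spin Bootcamp ends — done with Spin Bootcamp.
Cardio 45 starts before Dance Express ends → Dance Express and Cardio 45 overlap.
Strength Intro starts exactly when Dance Express ends (back-to-back, no overlap) — done with Dance Express.
Strength Intro starts before Cardio 45 ends → Cardio 45 and Strength Intro overlap.
Stretch 45 starts exactly when Cardio 45 ends (back-to-back, no overlap).
Stretch 45 starts after Strength Intro ends.

Cardio 45 & Dance Express, Cardio 45 & Strength Intro, Core Intro & Spin Bootcamp, Core Intro & Yoga Fusion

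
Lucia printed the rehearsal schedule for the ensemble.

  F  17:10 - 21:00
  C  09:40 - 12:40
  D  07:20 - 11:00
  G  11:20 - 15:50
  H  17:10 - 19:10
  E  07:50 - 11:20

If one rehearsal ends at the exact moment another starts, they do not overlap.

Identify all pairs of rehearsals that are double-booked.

C & D, C & E, C & G, D & E, F & H

Sorted by start: D, E, C, G, F, H.
E starts before D ends → D and E overlap.
C starts before D ends → D and C overlap.
G starts after D ends, so nothing later overlaps D either.
C starts before E ends → E and C overlap.
G starts exactly when E ends (back-to-back, no overlap), so nothing later overlaps E either.
G starts before C ends → C and G overlap.
F starts after C ends, so nothing later overlaps C either.
F starts after G ends, so nothing later overlaps G either.
H starts before F ends → F and H overlap.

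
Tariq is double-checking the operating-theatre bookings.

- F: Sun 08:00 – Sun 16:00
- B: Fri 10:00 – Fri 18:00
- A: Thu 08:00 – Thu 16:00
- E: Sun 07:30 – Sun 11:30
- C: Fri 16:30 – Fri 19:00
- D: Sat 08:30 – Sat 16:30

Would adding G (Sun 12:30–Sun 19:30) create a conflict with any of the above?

A: ends Thu 16:00 at or before G starts Sun 12:30 → clear.
B: ends Fri 18:00 at or before G starts Sun 12:30 → clear.
C: ends Fri 19:00 at or before G starts Sun 12:30 → clear.
D: ends Sat 16:30 at or before G starts Sun 12:30 → clear.
E: ends Sun 11:30 at or before G starts Sun 12:30 → clear.
F: starts Sun 08:00 before G ends Sun 19:30, and ends Sun 16:00 after G starts Sun 12:30 → overlap.
G overlaps F.

Yes — it overlaps F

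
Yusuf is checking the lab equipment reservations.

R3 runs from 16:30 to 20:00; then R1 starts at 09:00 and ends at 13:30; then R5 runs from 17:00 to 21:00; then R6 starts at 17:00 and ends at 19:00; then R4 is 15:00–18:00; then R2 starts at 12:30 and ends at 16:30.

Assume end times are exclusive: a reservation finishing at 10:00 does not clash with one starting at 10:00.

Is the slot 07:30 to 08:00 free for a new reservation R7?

R1: starts 09:00 at or after R7 ends 08:00 → clear.
R2: starts 12:30 at or after R7 ends 08:00 → clear.
R4: starts 15:00 at or after R7 ends 08:00 → clear.
R3: starts 16:30 at or after R7 ends 08:00 → clear.
R5: starts 17:00 at or after R7 ends 08:00 → clear.
R6: starts 17:00 at or after R7 ends 08:00 → clear.

Yes — the slot is free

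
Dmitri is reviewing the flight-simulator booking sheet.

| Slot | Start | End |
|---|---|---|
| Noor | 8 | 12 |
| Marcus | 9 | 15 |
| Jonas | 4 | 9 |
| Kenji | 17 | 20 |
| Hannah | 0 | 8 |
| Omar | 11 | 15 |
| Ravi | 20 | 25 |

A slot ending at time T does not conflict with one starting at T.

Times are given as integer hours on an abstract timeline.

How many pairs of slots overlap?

5

Sorted by start: Hannah, Jonas, Noor, Marcus, Omar, Kenji, Ravi.
Jonas starts before Hannah ends → Hannah and Jonas overlap.
Noor starts exactly when Hannah ends (back-to-back, no overlap) — done with Hannah.
Noor starts before Jonas ends → Jonas and Noor overlap.
Marcus starts exactly when Jonas ends (back-to-back, no overlap) — done with Jonas.
Marcus starts before Noor ends → Noor and Marcus overlap.
Omar starts before Noor ends → Noor and Omar overlap.
Kenji starts after Noor ends — done with Noor.
Omar starts before Marcus ends → Marcus and Omar overlap.
Kenji starts after Marcus ends — done with Marcus.
Kenji starts after Omar ends — done with Omar.
Ravi starts exactly when Kenji ends (back-to-back, no overlap).
Overlapping pairs: Hannah & Jonas, Jonas & Noor, Marcus & Noor, Marcus & Omar, Noor & Omar — 5 in total.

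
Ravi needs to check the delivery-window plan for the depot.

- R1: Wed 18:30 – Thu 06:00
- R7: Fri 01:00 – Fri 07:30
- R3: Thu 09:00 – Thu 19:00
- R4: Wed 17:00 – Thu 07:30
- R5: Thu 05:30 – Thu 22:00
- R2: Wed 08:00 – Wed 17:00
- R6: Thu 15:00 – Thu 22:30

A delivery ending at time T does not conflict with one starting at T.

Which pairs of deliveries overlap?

R1 & R4, R1 & R5, R3 & R5, R3 & R6, R4 & R5, R5 & R6

Sorted by start: R2, R4, R1, R5, R3, R6, R7.
R4 starts exactly when R2 ends (back-to-back, no overlap), so R2 has no further overlaps.
R1 starts before R4 ends → R4 and R1 overlap.
R5 starts before R4 ends → R4 and R5 overlap.
R3 starts after R4 ends, so R4 has no further overlaps.
R5 starts before R1 ends → R1 and R5 overlap.
R3 starts after R1 ends, so R1 has no further overlaps.
R3 starts before R5 ends → R5 and R3 overlap.
R6 starts before R5 ends → R5 and R6 overlap.
R7 starts after R5 ends.
R6 starts before R3 ends → R3 and R6 overlap.
R7 starts after R3 ends.
R7 starts after R6 ends.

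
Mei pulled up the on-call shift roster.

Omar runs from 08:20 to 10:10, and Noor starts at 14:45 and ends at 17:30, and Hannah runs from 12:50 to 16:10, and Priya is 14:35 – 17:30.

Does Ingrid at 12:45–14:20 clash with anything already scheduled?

Yes — it overlaps Hannah

Omar: ends 10:10 at or before Ingrid starts 12:45 → clear.
Hannah: starts 12:50 before Ingrid ends 14:20, and ends 16:10 after Ingrid starts 12:45 → overlap.
Priya: starts 14:35 at or after Ingrid ends 14:20 → clear.
Noor: starts 14:45 at or after Ingrid ends 14:20 → clear.
Ingrid overlaps Hannah.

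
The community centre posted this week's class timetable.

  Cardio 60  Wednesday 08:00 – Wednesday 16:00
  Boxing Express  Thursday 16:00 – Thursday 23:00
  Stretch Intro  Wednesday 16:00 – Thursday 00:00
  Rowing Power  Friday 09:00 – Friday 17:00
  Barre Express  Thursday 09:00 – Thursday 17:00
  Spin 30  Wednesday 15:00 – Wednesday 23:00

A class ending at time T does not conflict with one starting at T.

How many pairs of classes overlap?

Two intervals overlap when each starts before the other ends.
Sorted by start: Cardio 60, Spin 30, Stretch Intro, Barre Express, Boxing Express, Rowing Power.
Spin 30 starts before Cardio 60 ends → Cardio 60 and Spin 30 overlap.
Stretch Intro starts exactly when Cardio 60 ends (back-to-back, no overlap), so Cardio 60 has no further overlaps.
Stretch Intro starts before Spin 30 ends → Spin 30 and Stretch Intro overlap.
Barre Express starts after Spin 30 ends, so Spin 30 has no further overlaps.
Barre Express starts after Stretch Intro ends, so Stretch Intro has no further overlaps.
Boxing Express starts before Barre Express ends → Barre Express and Boxing Express overlap.
Rowing Power starts after Barre Express ends.
Rowing Power starts after Boxing Express ends.
Overlapping pairs: Barre Express & Boxing Express, Cardio 60 & Spin 30, Spin 30 & Stretch Intro — 3 in total.

3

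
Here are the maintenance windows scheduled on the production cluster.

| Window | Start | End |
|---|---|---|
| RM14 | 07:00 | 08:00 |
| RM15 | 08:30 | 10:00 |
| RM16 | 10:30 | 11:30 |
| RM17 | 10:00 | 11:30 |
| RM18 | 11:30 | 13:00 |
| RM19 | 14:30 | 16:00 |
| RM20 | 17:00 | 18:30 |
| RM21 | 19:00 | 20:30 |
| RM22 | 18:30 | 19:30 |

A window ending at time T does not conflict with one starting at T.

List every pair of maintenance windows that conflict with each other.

Two intervals overlap when each starts before the other ends.
Sorted by start: RM14, RM15, RM17, RM16, RM18, RM19, RM20, RM22, RM21.
RM15 starts after RM14 ends; RM14 is clear from here.
RM17 starts exactly when RM15 ends (back-to-back, no overlap); RM15 is clear from here.
RM16 starts before RM17 ends → RM17 and RM16 overlap.
RM18 starts exactly when RM17 ends (back-to-back, no overlap); RM17 is clear from here.
RM18 starts exactly when RM16 ends (back-to-back, no overlap); RM16 is clear from here.
RM19 starts after RM18 ends; RM18 is clear from here.
RM20 starts after RM19 ends; RM19 is clear from here.
RM22 starts exactly when RM20 ends (back-to-back, no overlap); RM20 is clear from here.
RM21 starts before RM22 ends → RM22 and RM21 overlap.

RM16 & RM17, RM21 & RM22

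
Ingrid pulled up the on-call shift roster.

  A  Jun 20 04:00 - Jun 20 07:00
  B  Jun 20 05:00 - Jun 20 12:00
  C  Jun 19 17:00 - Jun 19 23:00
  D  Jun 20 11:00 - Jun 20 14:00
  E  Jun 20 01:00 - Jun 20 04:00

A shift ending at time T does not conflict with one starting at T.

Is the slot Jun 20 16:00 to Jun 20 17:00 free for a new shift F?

C: ends Jun 19 23:00 at or before F starts Jun 20 16:00 → clear.
E: ends Jun 20 04:00 at or before F starts Jun 20 16:00 → clear.
A: ends Jun 20 07:00 at or before F starts Jun 20 16:00 → clear.
B: ends Jun 20 12:00 at or before F starts Jun 20 16:00 → clear.
D: ends Jun 20 14:00 at or before F starts Jun 20 16:00 → clear.

Yes — the slot is free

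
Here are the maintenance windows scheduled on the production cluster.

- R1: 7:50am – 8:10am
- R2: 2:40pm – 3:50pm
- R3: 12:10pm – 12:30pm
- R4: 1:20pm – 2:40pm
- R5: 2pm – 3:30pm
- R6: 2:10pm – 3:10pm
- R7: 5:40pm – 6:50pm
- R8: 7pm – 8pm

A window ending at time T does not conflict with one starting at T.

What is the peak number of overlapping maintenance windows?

Sweep the timeline, counting +1 at each start and −1 at each end (ends before starts at a tie):
7:50am start R1 → 1
8:10am end R1 → 0
12:10pm start R3 → 1
12:30pm end R3 → 0
1:20pm start R4 → 1
2pm start R5 → 2
2:10pm start R6 → 3
2:40pm end R4 → 2
2:40pm start R2 → 3
3:10pm end R6 → 2
3:30pm end R5 → 1
3:50pm end R2 → 0
5:40pm start R7 → 1
6:50pm end R7 → 0
7pm start R8 → 1
8pm end R8 → 0
Peak is 3, at 2:10pm (R4, R5, R6).

3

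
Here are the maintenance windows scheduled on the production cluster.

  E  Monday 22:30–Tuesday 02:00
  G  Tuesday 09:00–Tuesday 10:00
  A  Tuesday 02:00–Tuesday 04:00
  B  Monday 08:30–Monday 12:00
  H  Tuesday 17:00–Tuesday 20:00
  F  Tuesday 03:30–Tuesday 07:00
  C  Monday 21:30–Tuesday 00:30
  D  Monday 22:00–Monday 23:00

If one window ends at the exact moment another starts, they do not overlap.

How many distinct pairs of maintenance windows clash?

Sorted by start: B, C, D, E, A, F, G, H.
C starts after B ends — done with B.
D starts before C ends → C and D overlap.
E starts before C ends → C and E overlap.
A starts after C ends — done with C.
E starts before D ends → D and E overlap.
A starts after D ends — done with D.
A starts exactly when E ends (back-to-back, no overlap) — done with E.
F starts before A ends → A and F overlap.
G starts after A ends — done with A.
G starts after F ends — done with F.
H starts after G ends.
Overlapping pairs: A & F, C & D, C & E, D & E — 4 in total.

4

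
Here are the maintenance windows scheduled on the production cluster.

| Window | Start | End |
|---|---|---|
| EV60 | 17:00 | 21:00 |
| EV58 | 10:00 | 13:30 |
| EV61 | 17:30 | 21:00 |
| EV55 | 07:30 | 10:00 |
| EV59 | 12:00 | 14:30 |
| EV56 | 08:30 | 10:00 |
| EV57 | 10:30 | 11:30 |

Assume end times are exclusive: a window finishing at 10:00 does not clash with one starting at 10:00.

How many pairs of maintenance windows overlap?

4

Check each pair: they overlap iff neither finishes before the other starts.
Sorted by start: EV55, EV56, EV58, EV57, EV59, EV60, EV61.
EV56 starts before EV55 ends → EV55 and EV56 overlap.
EV58 starts exactly when EV55 ends (back-to-back, no overlap), so nothing later overlaps EV55 either.
EV58 starts exactly when EV56 ends (back-to-back, no overlap), so nothing later overlaps EV56 either.
EV57 starts before EV58 ends → EV58 and EV57 overlap.
EV59 starts before EV58 ends → EV58 and EV59 overlap.
EV60 starts after EV58 ends, so nothing later overlaps EV58 either.
EV59 starts after EV57 ends, so nothing later overlaps EV57 either.
EV60 starts after EV59 ends, so nothing later overlaps EV59 either.
EV61 starts before EV60 ends → EV60 and EV61 overlap.
Overlapping pairs: EV55 & EV56, EV57 & EV58, EV58 & EV59, EV60 & EV61 — 4 in total.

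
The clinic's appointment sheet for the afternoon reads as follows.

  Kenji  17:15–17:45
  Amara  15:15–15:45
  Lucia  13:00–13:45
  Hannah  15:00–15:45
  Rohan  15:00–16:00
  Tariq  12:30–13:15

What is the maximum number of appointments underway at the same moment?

Sort all start/end points and keep a running count:
12:30 start Tariq → 1
13:00 start Lucia → 2
13:15 end Tariq → 1
13:45 end Lucia → 0
15:00 start Hannah → 1
15:00 start Rohan → 2
15:15 start Amara → 3
15:45 end Amara → 2
15:45 end Hannah → 1
16:00 end Rohan → 0
17:15 start Kenji → 1
17:45 end Kenji → 0
Peak is 3, at 15:15 (Amara, Hannah, Rohan).

3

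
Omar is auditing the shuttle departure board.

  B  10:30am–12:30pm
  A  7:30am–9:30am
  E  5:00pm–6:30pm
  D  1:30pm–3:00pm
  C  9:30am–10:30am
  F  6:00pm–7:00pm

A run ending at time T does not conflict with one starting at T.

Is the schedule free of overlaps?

No

Sorted by start: A, C, B, D, E, F.
C starts exactly when A ends (back-to-back, no overlap); A is clear from here.
B starts exactly when C ends (back-to-back, no overlap); C is clear from here.
D starts after B ends; B is clear from here.
E starts after D ends; D is clear from here.
F starts before E ends → E and F overlap.
That's a conflict, so the schedule is not conflict-free.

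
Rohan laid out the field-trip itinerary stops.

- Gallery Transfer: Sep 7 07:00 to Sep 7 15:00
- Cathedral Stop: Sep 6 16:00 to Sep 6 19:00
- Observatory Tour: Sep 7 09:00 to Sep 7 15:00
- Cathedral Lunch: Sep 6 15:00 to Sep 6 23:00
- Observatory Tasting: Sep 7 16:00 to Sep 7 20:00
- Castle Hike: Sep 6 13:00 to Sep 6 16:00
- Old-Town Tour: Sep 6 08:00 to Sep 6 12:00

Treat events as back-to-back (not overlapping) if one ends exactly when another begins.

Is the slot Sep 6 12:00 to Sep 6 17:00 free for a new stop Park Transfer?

Old-Town Tour: ends Sep 6 12:00 at or before Park Transfer starts Sep 6 12:00 → clear.
Castle Hike: starts Sep 6 13:00 before Park Transfer ends Sep 6 17:00, and ends Sep 6 16:00 after Park Transfer starts Sep 6 12:00 → overlap.
Cathedral Lunch: starts Sep 6 15:00 before Park Transfer ends Sep 6 17:00, and ends Sep 6 23:00 after Park Transfer starts Sep 6 12:00 → overlap.
Cathedral Stop: starts Sep 6 16:00 before Park Transfer ends Sep 6 17:00, and ends Sep 6 19:00 after Park Transfer starts Sep 6 12:00 → overlap.
Gallery Transfer: starts Sep 7 07:00 at or after Park Transfer ends Sep 6 17:00 → clear.
Observatory Tour: starts Sep 7 09:00 at or after Park Transfer ends Sep 6 17:00 → clear.
Observatory Tasting: starts Sep 7 16:00 at or after Park Transfer ends Sep 6 17:00 → clear.
Park Transfer overlaps Cathedral Stop, Cathedral Lunch, Castle Hike.

No — it overlaps Castle Hike, Cathedral Lunch, Cathedral Stop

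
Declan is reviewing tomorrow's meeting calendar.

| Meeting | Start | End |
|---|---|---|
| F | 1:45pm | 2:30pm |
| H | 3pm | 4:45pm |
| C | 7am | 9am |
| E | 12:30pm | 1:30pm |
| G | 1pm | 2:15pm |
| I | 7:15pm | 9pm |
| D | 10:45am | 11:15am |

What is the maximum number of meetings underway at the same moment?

2

Walk through starts and ends in time order (an end at T is processed before a start at T):
7am start C → 1
9am end C → 0
10:45am start D → 1
11:15am end D → 0
12:30pm start E → 1
1pm start G → 2
1:30pm end E → 1
1:45pm start F → 2
2:15pm end G → 1
2:30pm end F → 0
3pm start H → 1
4:45pm end H → 0
7:15pm start I → 1
9pm end I → 0
Peak is 2, at 1pm (E, G).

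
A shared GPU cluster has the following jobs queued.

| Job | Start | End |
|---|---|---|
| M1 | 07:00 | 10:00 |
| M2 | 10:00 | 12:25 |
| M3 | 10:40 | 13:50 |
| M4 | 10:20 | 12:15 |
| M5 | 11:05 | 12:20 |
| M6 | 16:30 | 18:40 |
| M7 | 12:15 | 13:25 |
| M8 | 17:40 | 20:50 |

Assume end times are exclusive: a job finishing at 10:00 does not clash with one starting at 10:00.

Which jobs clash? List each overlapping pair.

M2 & M3, M2 & M4, M2 & M5, M2 & M7, M3 & M4, M3 & M5, M3 & M7, M4 & M5, M5 & M7, M6 & M8

Sorted by start: M1, M2, M4, M3, M5, M7, M6, M8.
M2 starts exactly when M1 ends (back-to-back, no overlap), so nothing later overlaps M1 either.
M4 starts before M2 ends → M2 and M4 overlap.
M3 starts before M2 ends → M2 and M3 overlap.
M5 starts before M2 ends → M2 and M5 overlap.
M7 starts before M2 ends → M2 and M7 overlap.
M6 starts after M2 ends, so nothing later overlaps M2 either.
M3 starts before M4 ends → M4 and M3 overlap.
M5 starts before M4 ends → M4 and M5 overlap.
M7 starts exactly when M4 ends (back-to-back, no overlap), so nothing later overlaps M4 either.
M5 starts before M3 ends → M3 and M5 overlap.
M7 starts before M3 ends → M3 and M7 overlap.
M6 starts after M3 ends, so nothing later overlaps M3 either.
M7 starts before M5 ends → M5 and M7 overlap.
M6 starts after M5 ends, so nothing later overlaps M5 either.
M6 starts after M7 ends, so nothing later overlaps M7 either.
M8 starts before M6 ends → M6 and M8 overlap.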